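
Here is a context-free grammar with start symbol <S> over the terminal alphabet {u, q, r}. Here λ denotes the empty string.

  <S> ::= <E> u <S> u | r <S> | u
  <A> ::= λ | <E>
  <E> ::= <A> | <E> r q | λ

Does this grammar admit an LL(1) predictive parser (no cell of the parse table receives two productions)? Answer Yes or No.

No

FIRST(<S>) = {r, u}
FIRST(<A>) = {λ, r}
FIRST(<E>) = {λ, r}
FOLLOW(<S>) = {$, u}
FOLLOW(<A>) = {r, u}
FOLLOW(<E>) = {r, u}
Cell M[<A>, r] receives both <A> ::= λ and <A> ::= <E> — the grammar is not LL(1).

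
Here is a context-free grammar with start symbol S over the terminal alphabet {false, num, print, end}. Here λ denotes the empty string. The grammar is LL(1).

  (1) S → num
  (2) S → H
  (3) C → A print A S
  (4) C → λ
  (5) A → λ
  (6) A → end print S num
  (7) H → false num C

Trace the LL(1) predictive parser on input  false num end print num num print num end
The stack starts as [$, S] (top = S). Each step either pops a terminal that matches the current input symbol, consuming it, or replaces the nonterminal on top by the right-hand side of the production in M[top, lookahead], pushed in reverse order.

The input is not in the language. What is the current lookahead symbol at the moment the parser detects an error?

end

      Stack                        Input                                        Action
   1  $ S                          false num end print num num print num end $  expand S → H
   2  $ H                          false num end print num num print num end $  expand H → false num C
   3  $ C num false                false num end print num num print num end $  match false
   4  $ C num                      num end print num num print num end $        match num
   5  $ C                          end print num num print num end $            expand C → A print A S
   6  $ S A print A                end print num num print num end $            expand A → end print S num
   7  $ S A print num S print end  end print num num print num end $            match end
   8  $ S A print num S print      print num num print num end $                match print
   9  $ S A print num S            num num print num end $                      expand S → num
  10  $ S A print num num          num num print num end $                      match num
  11  $ S A print num              num print num end $                          match num
  12  $ S A print                  print num end $                              match print
  13  $ S A                        num end $                                    expand A → λ
  14  $ S                          num end $                                    expand S → num
  15  $ num                        num end $                                    match num
  16  $                            end $                                        error: stack empty but input remains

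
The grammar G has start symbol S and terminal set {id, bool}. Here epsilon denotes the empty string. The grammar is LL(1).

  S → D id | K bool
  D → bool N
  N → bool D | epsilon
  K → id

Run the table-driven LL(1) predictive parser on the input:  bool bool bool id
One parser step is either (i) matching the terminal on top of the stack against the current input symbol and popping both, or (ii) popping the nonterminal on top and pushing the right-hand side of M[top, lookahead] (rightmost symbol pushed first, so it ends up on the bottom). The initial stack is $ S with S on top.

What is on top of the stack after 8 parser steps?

id

     Stack        Input                Action
  1  $ S          bool bool bool id $  expand S → D id
  2  $ id D       bool bool bool id $  expand D → bool N
  3  $ id N bool  bool bool bool id $  match bool
  4  $ id N       bool bool id $       expand N → bool D
  5  $ id D bool  bool bool id $       match bool
  6  $ id D       bool id $            expand D → bool N
  7  $ id N bool  bool id $            match bool
  8  $ id N       id $                 expand N → epsilon
Stack after step 8: $ id (top = id).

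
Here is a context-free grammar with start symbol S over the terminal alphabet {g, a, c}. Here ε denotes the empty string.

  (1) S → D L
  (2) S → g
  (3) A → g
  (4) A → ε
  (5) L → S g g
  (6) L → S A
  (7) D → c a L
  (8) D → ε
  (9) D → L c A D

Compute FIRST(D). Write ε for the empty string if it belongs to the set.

{ε, c, g}

FIRST(A): from A→g we get {g}; from A→ε we get {ε}. So FIRST(A) = {ε, g}.
FIRST(S): from S→D L we get {c, g}; from S→g we get {g}. So FIRST(S) = {c, g}.
FIRST(L): from L→S g g we get {c, g}; from L→S A we get {c, g}. So FIRST(L) = {c, g}.
FIRST(D): from D→c a L we get {c}; from D→ε we get {ε}; from D→L c A D we get {c, g}. So FIRST(D) = {ε, c, g}.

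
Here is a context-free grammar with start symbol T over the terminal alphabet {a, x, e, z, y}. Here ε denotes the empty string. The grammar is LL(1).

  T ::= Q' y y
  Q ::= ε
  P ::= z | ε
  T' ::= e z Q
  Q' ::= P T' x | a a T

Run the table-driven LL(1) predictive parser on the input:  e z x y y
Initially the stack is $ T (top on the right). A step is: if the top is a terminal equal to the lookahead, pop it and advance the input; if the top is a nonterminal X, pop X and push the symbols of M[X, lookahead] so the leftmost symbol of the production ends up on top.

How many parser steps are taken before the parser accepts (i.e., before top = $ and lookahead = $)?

step 1: stack=$ T  input=e z x y y $  — expand T ::= Q' y y
step 2: stack=$ y y Q'  input=e z x y y $  — expand Q' ::= P T' x
step 3: stack=$ y y x T' P  input=e z x y y $  — expand P ::= ε
step 4: stack=$ y y x T'  input=e z x y y $  — expand T' ::= e z Q
step 5: stack=$ y y x Q z e  input=e z x y y $  — match e
step 6: stack=$ y y x Q z  input=z x y y $  — match z
step 7: stack=$ y y x Q  input=x y y $  — expand Q ::= ε
step 8: stack=$ y y x  input=x y y $  — match x
step 9: stack=$ y y  input=y y $  — match y
step 10: stack=$ y  input=y $  — match y
Accept reached after 10 steps.

10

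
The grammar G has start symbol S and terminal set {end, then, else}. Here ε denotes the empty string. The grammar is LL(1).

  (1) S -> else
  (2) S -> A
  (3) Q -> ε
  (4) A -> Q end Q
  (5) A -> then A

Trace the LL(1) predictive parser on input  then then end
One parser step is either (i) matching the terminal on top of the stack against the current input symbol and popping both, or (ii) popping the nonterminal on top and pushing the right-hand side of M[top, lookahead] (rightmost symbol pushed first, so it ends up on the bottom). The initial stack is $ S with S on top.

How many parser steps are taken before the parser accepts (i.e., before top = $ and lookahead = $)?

     Stack      Input            Action
  1  $ S        then then end $  expand S -> A
  2  $ A        then then end $  expand A -> then A
  3  $ A then   then then end $  match then
  4  $ A        then end $       expand A -> then A
  5  $ A then   then end $       match then
  6  $ A        end $            expand A -> Q end Q
  7  $ Q end Q  end $            expand Q -> ε
  8  $ Q end    end $            match end
  9  $ Q        $                expand Q -> ε
Accept reached after 9 steps.

9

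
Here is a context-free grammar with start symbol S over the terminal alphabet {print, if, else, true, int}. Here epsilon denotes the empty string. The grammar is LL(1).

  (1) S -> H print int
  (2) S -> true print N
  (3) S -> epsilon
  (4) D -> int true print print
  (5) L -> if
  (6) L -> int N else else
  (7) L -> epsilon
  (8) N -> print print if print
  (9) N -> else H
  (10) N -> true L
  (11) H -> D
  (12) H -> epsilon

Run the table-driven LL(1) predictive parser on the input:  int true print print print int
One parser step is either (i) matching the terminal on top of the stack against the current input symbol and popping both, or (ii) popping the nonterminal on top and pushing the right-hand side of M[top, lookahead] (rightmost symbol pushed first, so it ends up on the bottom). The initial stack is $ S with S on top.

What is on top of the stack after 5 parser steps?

print

step 1: stack=$ S  input=int true print print print int $  — expand S -> H print int
step 2: stack=$ int print H  input=int true print print print int $  — expand H -> D
step 3: stack=$ int print D  input=int true print print print int $  — expand D -> int true print print
step 4: stack=$ int print print print true int  input=int true print print print int $  — match int
step 5: stack=$ int print print print true  input=true print print print int $  — match true
Stack after step 5: $ int print print print (top = print).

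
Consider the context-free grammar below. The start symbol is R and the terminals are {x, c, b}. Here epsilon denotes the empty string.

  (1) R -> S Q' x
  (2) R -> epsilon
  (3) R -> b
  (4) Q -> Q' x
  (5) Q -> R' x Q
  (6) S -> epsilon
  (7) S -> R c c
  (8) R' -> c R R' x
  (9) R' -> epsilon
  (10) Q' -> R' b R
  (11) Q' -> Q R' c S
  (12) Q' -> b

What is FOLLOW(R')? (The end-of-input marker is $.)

{b, c, x}

FIRST(R'): from R'->c R R' x we get {c}; from R'->epsilon we get {epsilon}. So FIRST(R') = {epsilon, c}.
FIRST(R): from R->S Q' x we get {b, c, x}; from R->epsilon we get {epsilon}; from R->b we get {b}. So FIRST(R) = {epsilon, b, c, x}.
FIRST(S): from S->epsilon we get {epsilon}; from S->R c c we get {b, c, x}. So FIRST(S) = {epsilon, b, c, x}.
FIRST(Q): from Q->Q' x we get {b, c, x}; from Q->R' x Q we get {c, x}. So FIRST(Q) = {b, c, x}.
FIRST(Q'): from Q'->R' b R we get {b, c}; from Q'->Q R' c S we get {b, c, x}; from Q'->b we get {b}. So FIRST(Q') = {b, c, x}.
FOLLOW(R) includes $ since R is the start symbol.
FOLLOW(Q): in Q->R' x Q, the suffix after Q is empty (adds nothing new); in Q'->Q R' c S, Q is followed by R' c S with FIRST {c}. Thus FOLLOW(Q) = {c}.
FOLLOW(R'): in Q->R' x Q, R' is followed by x Q with FIRST {x}; in R'->c R R' x, R' is followed by x with FIRST {x}; in Q'->R' b R, R' is followed by b R with FIRST {b}; in Q'->Q R' c S, R' is followed by c S with FIRST {c}. Thus FOLLOW(R') = {b, c, x}.
FOLLOW(Q'): in R->S Q' x, Q' is followed by x with FIRST {x}; in Q->Q' x, Q' is followed by x with FIRST {x}. Thus FOLLOW(Q') = {x}.
FOLLOW(R): in S->R c c, R is followed by c c with FIRST {c}; in R'->c R R' x, R is followed by R' x with FIRST {c, x}; in Q'->R' b R, the suffix after R is empty, so FOLLOW(R) ⊇ FOLLOW(Q') = {x}. Thus FOLLOW(R) = {$, c, x}.
FOLLOW(S): in R->S Q' x, S is followed by Q' x with FIRST {b, c, x}; in Q'->Q R' c S, the suffix after S is empty, so FOLLOW(S) ⊇ FOLLOW(Q') = {x}. Thus FOLLOW(S) = {b, c, x}.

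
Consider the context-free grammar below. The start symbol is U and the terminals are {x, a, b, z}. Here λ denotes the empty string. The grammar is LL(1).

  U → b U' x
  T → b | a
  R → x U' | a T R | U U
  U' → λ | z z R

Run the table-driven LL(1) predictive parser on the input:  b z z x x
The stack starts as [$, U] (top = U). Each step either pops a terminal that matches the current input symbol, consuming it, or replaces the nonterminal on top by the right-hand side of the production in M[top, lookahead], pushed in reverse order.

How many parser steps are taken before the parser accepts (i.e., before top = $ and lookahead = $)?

9

     Stack      Input        Action
  1  $ U        b z z x x $  expand U → b U' x
  2  $ x U' b   b z z x x $  match b
  3  $ x U'     z z x x $    expand U' → z z R
  4  $ x R z z  z z x x $    match z
  5  $ x R z    z x x $      match z
  6  $ x R      x x $        expand R → x U'
  7  $ x U' x   x x $        match x
  8  $ x U'     x $          expand U' → λ
  9  $ x        x $          match x
Accept reached after 9 steps.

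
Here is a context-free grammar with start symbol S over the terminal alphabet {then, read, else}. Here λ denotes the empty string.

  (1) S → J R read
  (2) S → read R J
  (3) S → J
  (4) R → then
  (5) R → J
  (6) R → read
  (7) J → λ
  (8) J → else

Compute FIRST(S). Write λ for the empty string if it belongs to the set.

FIRST(J): from J→λ we get {λ}; from J→else we get {else}. So FIRST(J) = {λ, else}.
FIRST(R): from R→then we get {then}; from R→J we get {λ, else}; from R→read we get {read}. So FIRST(R) = {λ, else, read, then}.
FIRST(S): from S→J R read we get {else, read, then}; from S→read R J we get {read}; from S→J we get {λ, else}. So FIRST(S) = {λ, else, read, then}.

{λ, else, read, then}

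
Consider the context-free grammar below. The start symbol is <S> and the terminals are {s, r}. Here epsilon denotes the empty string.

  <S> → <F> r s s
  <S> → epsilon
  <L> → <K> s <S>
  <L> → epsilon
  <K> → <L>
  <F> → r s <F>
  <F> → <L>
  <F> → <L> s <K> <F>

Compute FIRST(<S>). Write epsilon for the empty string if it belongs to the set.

FIRST(<S>): from <S>→<F> r s s we get {r, s}; from <S>→epsilon we get {epsilon}. So FIRST(<S>) = {epsilon, r, s}.
FIRST(<L>): from <L>→<K> s <S> we get {s}; from <L>→epsilon we get {epsilon}. So FIRST(<L>) = {epsilon, s}.
FIRST(<K>): from <K>→<L> we get {epsilon, s}. So FIRST(<K>) = {epsilon, s}.
FIRST(<F>): from <F>→r s <F> we get {r}; from <F>→<L> we get {epsilon, s}; from <F>→<L> s <K> <F> we get {s}. So FIRST(<F>) = {epsilon, r, s}.

{epsilon, r, s}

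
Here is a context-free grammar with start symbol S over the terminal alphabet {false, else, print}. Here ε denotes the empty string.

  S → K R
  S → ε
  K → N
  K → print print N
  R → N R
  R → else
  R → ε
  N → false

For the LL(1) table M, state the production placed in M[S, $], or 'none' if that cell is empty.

FIRST(N): from N→false we get {false}. So FIRST(N) = {false}.
FIRST(K): from K→N we get {false}; from K→print print N we get {print}. So FIRST(K) = {false, print}.
FIRST(R): from R→N R we get {false}; from R→else we get {else}; from R→ε we get {ε}. So FIRST(R) = {ε, else, false}.
FIRST(S): from S→K R we get {false, print}; from S→ε we get {ε}. So FIRST(S) = {ε, false, print}.
FOLLOW(S) includes $ since S is the start symbol.
FOLLOW(S): S appears on no right-hand side. Thus FOLLOW(S) = {$}.
For S → K R: FIRST(K R) = {false, print}, so it goes in M[S, t] for t ∈ {false, print}.
For S → ε: FIRST(ε) = {ε}, so it goes in M[S, t] for t ∈ {}; since ε ∈ FIRST, also for every t ∈ FOLLOW(S) = {$}.

S → ε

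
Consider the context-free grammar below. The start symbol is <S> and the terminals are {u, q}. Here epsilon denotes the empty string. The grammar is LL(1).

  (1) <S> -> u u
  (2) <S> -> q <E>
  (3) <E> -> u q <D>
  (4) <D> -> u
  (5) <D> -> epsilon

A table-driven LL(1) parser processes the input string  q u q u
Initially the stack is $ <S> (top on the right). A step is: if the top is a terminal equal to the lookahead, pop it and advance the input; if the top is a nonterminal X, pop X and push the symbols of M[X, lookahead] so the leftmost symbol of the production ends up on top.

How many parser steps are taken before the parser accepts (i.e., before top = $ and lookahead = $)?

step 1: stack=$ <S>  input=q u q u $  — expand <S> -> q <E>
step 2: stack=$ <E> q  input=q u q u $  — match q
step 3: stack=$ <E>  input=u q u $  — expand <E> -> u q <D>
step 4: stack=$ <D> q u  input=u q u $  — match u
step 5: stack=$ <D> q  input=q u $  — match q
step 6: stack=$ <D>  input=u $  — expand <D> -> u
step 7: stack=$ u  input=u $  — match u
Accept reached after 7 steps.

7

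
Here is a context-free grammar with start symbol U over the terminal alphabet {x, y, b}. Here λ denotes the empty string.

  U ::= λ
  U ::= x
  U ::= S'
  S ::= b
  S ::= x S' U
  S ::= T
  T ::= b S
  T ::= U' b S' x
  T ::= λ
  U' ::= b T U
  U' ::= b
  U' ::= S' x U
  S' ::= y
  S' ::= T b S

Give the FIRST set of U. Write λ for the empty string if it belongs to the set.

FIRST(U): from U::=λ we get {λ}; from U::=x we get {x}; from U::=S' we get {b, y}. So FIRST(U) = {λ, b, x, y}.
FIRST(S): from S::=b we get {b}; from S::=x S' U we get {x}; from S::=T we get {λ, b, y}. So FIRST(S) = {λ, b, x, y}.
FIRST(T): from T::=b S we get {b}; from T::=U' b S' x we get {b, y}; from T::=λ we get {λ}. So FIRST(T) = {λ, b, y}.
FIRST(S'): from S'::=y we get {y}; from S'::=T b S we get {b, y}. So FIRST(S') = {b, y}.
FIRST(U'): from U'::=b T U we get {b}; from U'::=b we get {b}; from U'::=S' x U we get {b, y}. So FIRST(U') = {b, y}.

{λ, b, x, y}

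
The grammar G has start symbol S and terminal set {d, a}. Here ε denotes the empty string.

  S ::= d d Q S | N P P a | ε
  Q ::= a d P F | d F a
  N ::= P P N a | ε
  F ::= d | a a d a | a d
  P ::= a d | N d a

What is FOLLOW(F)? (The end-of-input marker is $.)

{$, a, d}

FIRST(Q) = {a, d}
FIRST(F) = {a, d}
FIRST(S) = {ε, a, d}  (via N P P a)
FIRST(N) = {ε, a, d}  (via P P N a)
FIRST(P) = {a, d}  (via N d a)
FOLLOW(S) includes $ since S is the start symbol.
FOLLOW(S): in S::=d d Q S, the suffix after S is empty (adds nothing new). Thus FOLLOW(S) = {$}.
FOLLOW(Q): in S::=d d Q S, Q is followed by S with FIRST {ε, a, d}; in S::=d d Q S, the suffix after Q is nullable, so FOLLOW(Q) ⊇ FOLLOW(S) = {$}. Thus FOLLOW(Q) = {$, a, d}.
FOLLOW(N): in S::=N P P a, N is followed by P P a with FIRST {a, d}; in N::=P P N a, N is followed by a with FIRST {a}; in P::=N d a, N is followed by d a with FIRST {d}. Thus FOLLOW(N) = {a, d}.
FOLLOW(F): in Q::=a d P F, the suffix after F is empty, so FOLLOW(F) ⊇ FOLLOW(Q) = {$, a, d}; in Q::=d F a, F is followed by a with FIRST {a}. Thus FOLLOW(F) = {$, a, d}.
FOLLOW(P): in S::=N P P a (occurrence 1), P is followed by P a with FIRST {a, d}; in S::=N P P a (occurrence 2), P is followed by a with FIRST {a}; in Q::=a d P F, P is followed by F with FIRST {a, d}; in N::=P P N a (occurrence 1), P is followed by P N a with FIRST {a, d}; in N::=P P N a (occurrence 2), P is followed by N a with FIRST {a, d}. Thus FOLLOW(P) = {a, d}.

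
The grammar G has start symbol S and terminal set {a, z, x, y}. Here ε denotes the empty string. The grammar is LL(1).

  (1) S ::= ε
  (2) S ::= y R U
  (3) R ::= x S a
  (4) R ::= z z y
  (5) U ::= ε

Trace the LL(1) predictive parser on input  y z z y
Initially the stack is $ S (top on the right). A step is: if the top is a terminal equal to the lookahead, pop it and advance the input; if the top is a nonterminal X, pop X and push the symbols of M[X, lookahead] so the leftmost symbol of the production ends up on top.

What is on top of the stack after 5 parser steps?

     Stack      Input      Action
  1  $ S        y z z y $  expand S ::= y R U
  2  $ U R y    y z z y $  match y
  3  $ U R      z z y $    expand R ::= z z y
  4  $ U y z z  z z y $    match z
  5  $ U y z    z y $      match z
Stack after step 5: $ U y (top = y).

y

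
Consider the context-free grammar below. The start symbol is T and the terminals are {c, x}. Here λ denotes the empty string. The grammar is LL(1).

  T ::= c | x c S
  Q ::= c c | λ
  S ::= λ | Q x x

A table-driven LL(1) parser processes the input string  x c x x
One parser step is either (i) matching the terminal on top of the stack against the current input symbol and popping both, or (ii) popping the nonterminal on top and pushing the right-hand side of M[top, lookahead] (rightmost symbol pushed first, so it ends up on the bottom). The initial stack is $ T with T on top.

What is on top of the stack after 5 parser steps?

x

     Stack    Input      Action
  1  $ T      x c x x $  expand T ::= x c S
  2  $ S c x  x c x x $  match x
  3  $ S c    c x x $    match c
  4  $ S      x x $      expand S ::= Q x x
  5  $ x x Q  x x $      expand Q ::= λ
Stack after step 5: $ x x (top = x).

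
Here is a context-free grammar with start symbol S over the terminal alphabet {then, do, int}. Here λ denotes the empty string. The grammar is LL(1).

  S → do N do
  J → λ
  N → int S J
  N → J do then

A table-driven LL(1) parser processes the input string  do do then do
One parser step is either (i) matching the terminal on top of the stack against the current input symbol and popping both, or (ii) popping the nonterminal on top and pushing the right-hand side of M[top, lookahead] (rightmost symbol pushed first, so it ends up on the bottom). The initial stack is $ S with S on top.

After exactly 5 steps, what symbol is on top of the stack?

then

     Stack           Input            Action
  1  $ S             do do then do $  expand S → do N do
  2  $ do N do       do do then do $  match do
  3  $ do N          do then do $     expand N → J do then
  4  $ do then do J  do then do $     expand J → λ
  5  $ do then do    do then do $     match do
Stack after step 5: $ do then (top = then).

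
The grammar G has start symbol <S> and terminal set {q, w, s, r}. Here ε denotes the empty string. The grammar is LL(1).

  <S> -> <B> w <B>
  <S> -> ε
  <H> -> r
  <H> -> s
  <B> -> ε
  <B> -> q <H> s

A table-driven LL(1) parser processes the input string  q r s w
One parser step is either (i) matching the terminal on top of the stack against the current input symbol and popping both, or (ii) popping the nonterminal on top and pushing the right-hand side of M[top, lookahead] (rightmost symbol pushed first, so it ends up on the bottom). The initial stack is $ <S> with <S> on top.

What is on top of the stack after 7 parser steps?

<B>

     Stack            Input      Action
  1  $ <S>            q r s w $  expand <S> -> <B> w <B>
  2  $ <B> w <B>      q r s w $  expand <B> -> q <H> s
  3  $ <B> w s <H> q  q r s w $  match q
  4  $ <B> w s <H>    r s w $    expand <H> -> r
  5  $ <B> w s r      r s w $    match r
  6  $ <B> w s        s w $      match s
  7  $ <B> w          w $        match w
Stack after step 7: $ <B> (top = <B>).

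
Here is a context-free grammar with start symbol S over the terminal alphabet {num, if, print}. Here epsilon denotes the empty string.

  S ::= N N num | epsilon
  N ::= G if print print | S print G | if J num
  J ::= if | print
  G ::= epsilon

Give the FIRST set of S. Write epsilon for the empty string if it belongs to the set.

{epsilon, if, print}

FIRST(J) = {if, print}
FIRST(G) = {epsilon}
FIRST(S) = {epsilon, if, print}  (via N N num)
FIRST(N) = {if, print}  (via G if print print, S print G)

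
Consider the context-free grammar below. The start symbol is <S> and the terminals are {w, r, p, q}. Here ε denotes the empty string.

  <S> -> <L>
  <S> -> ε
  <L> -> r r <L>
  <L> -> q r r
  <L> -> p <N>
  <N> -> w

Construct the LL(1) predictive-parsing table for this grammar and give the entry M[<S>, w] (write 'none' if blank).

none

FIRST(<L>): from <L>->r r <L> we get {r}; from <L>->q r r we get {q}; from <L>->p <N> we get {p}. So FIRST(<L>) = {p, q, r}.
FIRST(<N>): from <N>->w we get {w}. So FIRST(<N>) = {w}.
FIRST(<S>): from <S>-><L> we get {p, q, r}; from <S>->ε we get {ε}. So FIRST(<S>) = {ε, p, q, r}.
FOLLOW(<S>) includes $ since <S> is the start symbol.
FOLLOW(<S>): <S> appears on no right-hand side. Thus FOLLOW(<S>) = {$}.
For <S> -> <L>: FIRST(<L>) = {p, q, r}, so it goes in M[<S>, t] for t ∈ {p, q, r}.
For <S> -> ε: FIRST(ε) = {ε}, so it goes in M[<S>, t] for t ∈ {}; since ε ∈ FIRST, also for every t ∈ FOLLOW(<S>) = {$}.
None of these place a production in M[<S>, w].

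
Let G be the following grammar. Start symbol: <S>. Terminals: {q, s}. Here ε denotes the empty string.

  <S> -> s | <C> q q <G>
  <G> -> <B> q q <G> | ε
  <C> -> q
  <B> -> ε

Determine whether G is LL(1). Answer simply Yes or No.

Yes

FIRST(<S>) = {q, s}
FIRST(<G>) = {ε, q}
FIRST(<C>) = {q}
FIRST(<B>) = {ε}
FOLLOW(<S>) = {$}
FOLLOW(<G>) = {$}
FOLLOW(<C>) = {q}
FOLLOW(<B>) = {q}
Each cell of M receives at most one production.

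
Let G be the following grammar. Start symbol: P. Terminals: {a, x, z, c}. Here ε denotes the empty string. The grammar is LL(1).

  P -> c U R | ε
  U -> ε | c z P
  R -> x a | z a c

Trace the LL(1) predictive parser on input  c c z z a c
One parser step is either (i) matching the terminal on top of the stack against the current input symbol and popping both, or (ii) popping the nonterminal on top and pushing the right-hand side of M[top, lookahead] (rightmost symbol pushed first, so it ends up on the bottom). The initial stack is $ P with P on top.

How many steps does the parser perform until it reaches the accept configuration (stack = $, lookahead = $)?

step 1: stack=$ P  input=c c z z a c $  — expand P -> c U R
step 2: stack=$ R U c  input=c c z z a c $  — match c
step 3: stack=$ R U  input=c z z a c $  — expand U -> c z P
step 4: stack=$ R P z c  input=c z z a c $  — match c
step 5: stack=$ R P z  input=z z a c $  — match z
step 6: stack=$ R P  input=z a c $  — expand P -> ε
step 7: stack=$ R  input=z a c $  — expand R -> z a c
step 8: stack=$ c a z  input=z a c $  — match z
step 9: stack=$ c a  input=a c $  — match a
step 10: stack=$ c  input=c $  — match c
Accept reached after 10 steps.

10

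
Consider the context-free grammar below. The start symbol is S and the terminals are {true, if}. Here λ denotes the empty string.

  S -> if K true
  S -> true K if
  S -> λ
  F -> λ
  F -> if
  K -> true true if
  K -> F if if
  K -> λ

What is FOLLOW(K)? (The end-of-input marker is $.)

FIRST(S): from S->if K true we get {if}; from S->true K if we get {true}; from S->λ we get {λ}. So FIRST(S) = {λ, if, true}.
FIRST(F): from F->λ we get {λ}; from F->if we get {if}. So FIRST(F) = {λ, if}.
FIRST(K): from K->true true if we get {true}; from K->F if if we get {if}; from K->λ we get {λ}. So FIRST(K) = {λ, if, true}.
FOLLOW(S) includes $ since S is the start symbol.
FOLLOW(S): S appears on no right-hand side. Thus FOLLOW(S) = {$}.
FOLLOW(F): in K->F if if, F is followed by if if with FIRST {if}. Thus FOLLOW(F) = {if}.
FOLLOW(K): in S->if K true, K is followed by true with FIRST {true}; in S->true K if, K is followed by if with FIRST {if}. Thus FOLLOW(K) = {if, true}.

{if, true}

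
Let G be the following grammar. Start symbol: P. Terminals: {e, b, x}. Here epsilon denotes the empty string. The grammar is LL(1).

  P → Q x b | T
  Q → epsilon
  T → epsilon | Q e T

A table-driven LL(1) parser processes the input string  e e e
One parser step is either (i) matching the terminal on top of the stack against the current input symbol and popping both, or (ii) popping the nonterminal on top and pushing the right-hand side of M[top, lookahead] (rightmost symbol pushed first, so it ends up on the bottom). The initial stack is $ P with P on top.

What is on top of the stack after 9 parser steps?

     Stack    Input    Action
  1  $ P      e e e $  expand P → T
  2  $ T      e e e $  expand T → Q e T
  3  $ T e Q  e e e $  expand Q → epsilon
  4  $ T e    e e e $  match e
  5  $ T      e e $    expand T → Q e T
  6  $ T e Q  e e $    expand Q → epsilon
  7  $ T e    e e $    match e
  8  $ T      e $      expand T → Q e T
  9  $ T e Q  e $      expand Q → epsilon
Stack after step 9: $ T e (top = e).

e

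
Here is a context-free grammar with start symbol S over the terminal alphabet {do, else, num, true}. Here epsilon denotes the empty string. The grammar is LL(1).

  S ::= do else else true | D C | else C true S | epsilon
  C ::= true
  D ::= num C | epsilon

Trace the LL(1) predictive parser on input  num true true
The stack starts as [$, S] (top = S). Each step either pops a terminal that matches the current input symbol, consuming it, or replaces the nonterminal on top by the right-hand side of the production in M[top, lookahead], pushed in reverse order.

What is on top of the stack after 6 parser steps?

     Stack      Input            Action
  1  $ S        num true true $  expand S ::= D C
  2  $ C D      num true true $  expand D ::= num C
  3  $ C C num  num true true $  match num
  4  $ C C      true true $      expand C ::= true
  5  $ C true   true true $      match true
  6  $ C        true $           expand C ::= true
Stack after step 6: $ true (top = true).

true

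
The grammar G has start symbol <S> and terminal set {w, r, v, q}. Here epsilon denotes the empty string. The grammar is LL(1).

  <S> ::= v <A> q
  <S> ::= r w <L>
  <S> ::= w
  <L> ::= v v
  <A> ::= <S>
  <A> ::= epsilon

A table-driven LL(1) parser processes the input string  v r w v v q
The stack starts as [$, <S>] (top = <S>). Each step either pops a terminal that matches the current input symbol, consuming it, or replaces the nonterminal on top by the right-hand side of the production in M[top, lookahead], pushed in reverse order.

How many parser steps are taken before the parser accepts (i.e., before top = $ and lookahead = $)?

10

step 1: stack=$ <S>  input=v r w v v q $  — expand <S> ::= v <A> q
step 2: stack=$ q <A> v  input=v r w v v q $  — match v
step 3: stack=$ q <A>  input=r w v v q $  — expand <A> ::= <S>
step 4: stack=$ q <S>  input=r w v v q $  — expand <S> ::= r w <L>
step 5: stack=$ q <L> w r  input=r w v v q $  — match r
step 6: stack=$ q <L> w  input=w v v q $  — match w
step 7: stack=$ q <L>  input=v v q $  — expand <L> ::= v v
step 8: stack=$ q v v  input=v v q $  — match v
step 9: stack=$ q v  input=v q $  — match v
step 10: stack=$ q  input=q $  — match q
Accept reached after 10 steps.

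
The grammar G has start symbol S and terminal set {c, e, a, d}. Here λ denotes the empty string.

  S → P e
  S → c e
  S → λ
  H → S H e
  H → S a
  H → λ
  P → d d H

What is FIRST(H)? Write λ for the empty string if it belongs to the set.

FIRST(P) = {d}
FIRST(S) = {λ, c, d}  (via P e)
FIRST(H) = {λ, a, c, d, e}  (via S H e, S a)

{λ, a, c, d, e}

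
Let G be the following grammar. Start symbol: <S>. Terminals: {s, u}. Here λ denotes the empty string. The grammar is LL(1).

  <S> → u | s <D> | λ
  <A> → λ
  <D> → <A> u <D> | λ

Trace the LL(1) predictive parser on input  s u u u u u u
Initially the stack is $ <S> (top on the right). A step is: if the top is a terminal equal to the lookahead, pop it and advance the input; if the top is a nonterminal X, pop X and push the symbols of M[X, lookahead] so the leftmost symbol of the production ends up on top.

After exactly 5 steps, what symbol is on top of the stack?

<D>

step 1: stack=$ <S>  input=s u u u u u u $  — expand <S> → s <D>
step 2: stack=$ <D> s  input=s u u u u u u $  — match s
step 3: stack=$ <D>  input=u u u u u u $  — expand <D> → <A> u <D>
step 4: stack=$ <D> u <A>  input=u u u u u u $  — expand <A> → λ
step 5: stack=$ <D> u  input=u u u u u u $  — match u
Stack after step 5: $ <D> (top = <D>).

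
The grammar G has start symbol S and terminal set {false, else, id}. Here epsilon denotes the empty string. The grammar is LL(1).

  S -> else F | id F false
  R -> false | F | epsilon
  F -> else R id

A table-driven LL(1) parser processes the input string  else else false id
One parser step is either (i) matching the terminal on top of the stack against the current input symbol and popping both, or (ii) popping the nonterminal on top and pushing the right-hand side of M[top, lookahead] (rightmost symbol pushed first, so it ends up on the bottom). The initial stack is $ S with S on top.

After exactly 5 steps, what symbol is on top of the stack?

false

step 1: stack=$ S  input=else else false id $  — expand S -> else F
step 2: stack=$ F else  input=else else false id $  — match else
step 3: stack=$ F  input=else false id $  — expand F -> else R id
step 4: stack=$ id R else  input=else false id $  — match else
step 5: stack=$ id R  input=false id $  — expand R -> false
Stack after step 5: $ id false (top = false).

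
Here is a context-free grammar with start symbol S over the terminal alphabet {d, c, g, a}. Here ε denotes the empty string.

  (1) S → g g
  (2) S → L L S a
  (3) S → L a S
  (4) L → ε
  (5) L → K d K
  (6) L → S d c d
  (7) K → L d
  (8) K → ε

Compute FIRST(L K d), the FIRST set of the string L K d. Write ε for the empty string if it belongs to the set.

{a, d, g}

FIRST(S) = {a, d, g}  (via L L S a, L a S)
FIRST(L) = {ε, a, d, g}  (via K d K, S d c d)
FIRST(K) = {ε, a, d, g}  (via L d)
FIRST(L K d): take FIRST of each symbol in turn, carrying on past any symbol whose FIRST contains ε; result {a, d, g}.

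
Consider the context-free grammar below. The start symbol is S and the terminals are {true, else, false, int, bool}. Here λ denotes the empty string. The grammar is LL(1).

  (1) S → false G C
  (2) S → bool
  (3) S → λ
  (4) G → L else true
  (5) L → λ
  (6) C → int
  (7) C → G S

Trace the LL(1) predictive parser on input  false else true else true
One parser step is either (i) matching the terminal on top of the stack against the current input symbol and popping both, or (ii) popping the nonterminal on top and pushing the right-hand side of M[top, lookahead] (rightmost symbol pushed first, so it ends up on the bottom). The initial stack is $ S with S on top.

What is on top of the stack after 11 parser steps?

S

      Stack            Input                        Action
   1  $ S              false else true else true $  expand S → false G C
   2  $ C G false      false else true else true $  match false
   3  $ C G            else true else true $        expand G → L else true
   4  $ C true else L  else true else true $        expand L → λ
   5  $ C true else    else true else true $        match else
   6  $ C true         true else true $             match true
   7  $ C              else true $                  expand C → G S
   8  $ S G            else true $                  expand G → L else true
   9  $ S true else L  else true $                  expand L → λ
  10  $ S true else    else true $                  match else
  11  $ S true         true $                       match true
Stack after step 11: $ S (top = S).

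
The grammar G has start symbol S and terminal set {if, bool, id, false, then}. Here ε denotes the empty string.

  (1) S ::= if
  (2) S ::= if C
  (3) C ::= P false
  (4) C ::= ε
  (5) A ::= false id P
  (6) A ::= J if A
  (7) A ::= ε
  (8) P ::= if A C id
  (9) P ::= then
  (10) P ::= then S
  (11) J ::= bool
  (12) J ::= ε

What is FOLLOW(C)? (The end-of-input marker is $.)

FIRST(S): from S::=if we get {if}; from S::=if C we get {if}. So FIRST(S) = {if}.
FIRST(P): from P::=if A C id we get {if}; from P::=then we get {then}; from P::=then S we get {then}. So FIRST(P) = {if, then}.
FIRST(J): from J::=bool we get {bool}; from J::=ε we get {ε}. So FIRST(J) = {ε, bool}.
FIRST(C): from C::=P false we get {if, then}; from C::=ε we get {ε}. So FIRST(C) = {ε, if, then}.
FIRST(A): from A::=false id P we get {false}; from A::=J if A we get {bool, if}; from A::=ε we get {ε}. So FIRST(A) = {ε, bool, false, if}.
FOLLOW(S) includes $ since S is the start symbol.
FOLLOW(A): in A::=J if A, the suffix after A is empty (adds nothing new); in P::=if A C id, A is followed by C id with FIRST {id, if, then}. Thus FOLLOW(A) = {id, if, then}.
FOLLOW(P): in C::=P false, P is followed by false with FIRST {false}; in A::=false id P, the suffix after P is empty, so FOLLOW(P) ⊇ FOLLOW(A) = {id, if, then}. Thus FOLLOW(P) = {false, id, if, then}.
FOLLOW(S): in P::=then S, the suffix after S is empty, so FOLLOW(S) ⊇ FOLLOW(P) = {false, id, if, then}. Thus FOLLOW(S) = {$, false, id, if, then}.
FOLLOW(C): in S::=if C, the suffix after C is empty, so FOLLOW(C) ⊇ FOLLOW(S) = {$, false, id, if, then}; in P::=if A C id, C is followed by id with FIRST {id}. Thus FOLLOW(C) = {$, false, id, if, then}.
FOLLOW(J): in A::=J if A, J is followed by if A with FIRST {if}. Thus FOLLOW(J) = {if}.

{$, false, id, if, then}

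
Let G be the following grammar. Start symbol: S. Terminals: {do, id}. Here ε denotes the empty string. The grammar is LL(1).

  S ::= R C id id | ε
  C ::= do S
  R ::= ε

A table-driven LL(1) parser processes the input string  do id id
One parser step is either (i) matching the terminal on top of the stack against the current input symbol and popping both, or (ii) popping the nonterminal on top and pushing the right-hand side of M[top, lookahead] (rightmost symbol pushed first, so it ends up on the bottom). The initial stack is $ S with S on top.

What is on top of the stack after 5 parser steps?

step 1: stack=$ S  input=do id id $  — expand S ::= R C id id
step 2: stack=$ id id C R  input=do id id $  — expand R ::= ε
step 3: stack=$ id id C  input=do id id $  — expand C ::= do S
step 4: stack=$ id id S do  input=do id id $  — match do
step 5: stack=$ id id S  input=id id $  — expand S ::= ε
Stack after step 5: $ id id (top = id).

id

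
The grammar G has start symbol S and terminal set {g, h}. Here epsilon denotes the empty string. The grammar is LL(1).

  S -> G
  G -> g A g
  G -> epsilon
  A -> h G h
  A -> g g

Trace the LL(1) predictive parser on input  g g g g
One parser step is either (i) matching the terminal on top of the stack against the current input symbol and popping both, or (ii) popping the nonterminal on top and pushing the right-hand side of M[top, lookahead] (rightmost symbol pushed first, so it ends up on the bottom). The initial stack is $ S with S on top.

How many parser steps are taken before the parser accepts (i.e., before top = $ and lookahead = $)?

     Stack    Input      Action
  1  $ S      g g g g $  expand S -> G
  2  $ G      g g g g $  expand G -> g A g
  3  $ g A g  g g g g $  match g
  4  $ g A    g g g $    expand A -> g g
  5  $ g g g  g g g $    match g
  6  $ g g    g g $      match g
  7  $ g      g $        match g
Accept reached after 7 steps.

7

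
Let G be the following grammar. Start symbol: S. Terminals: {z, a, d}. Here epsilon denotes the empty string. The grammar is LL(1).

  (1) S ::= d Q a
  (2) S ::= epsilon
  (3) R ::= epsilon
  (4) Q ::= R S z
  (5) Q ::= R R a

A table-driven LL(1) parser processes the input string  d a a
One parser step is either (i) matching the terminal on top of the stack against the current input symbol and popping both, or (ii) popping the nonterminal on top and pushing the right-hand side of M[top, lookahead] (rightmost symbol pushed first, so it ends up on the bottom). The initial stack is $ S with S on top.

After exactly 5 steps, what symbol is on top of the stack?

a

     Stack      Input    Action
  1  $ S        d a a $  expand S ::= d Q a
  2  $ a Q d    d a a $  match d
  3  $ a Q      a a $    expand Q ::= R R a
  4  $ a a R R  a a $    expand R ::= epsilon
  5  $ a a R    a a $    expand R ::= epsilon
Stack after step 5: $ a a (top = a).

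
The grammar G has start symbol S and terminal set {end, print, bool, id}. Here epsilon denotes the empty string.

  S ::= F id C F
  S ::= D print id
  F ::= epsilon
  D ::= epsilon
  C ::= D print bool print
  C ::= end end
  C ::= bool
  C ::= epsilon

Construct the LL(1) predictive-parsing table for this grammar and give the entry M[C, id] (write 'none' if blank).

FIRST(F): from F::=epsilon we get {epsilon}. So FIRST(F) = {epsilon}.
FIRST(D): from D::=epsilon we get {epsilon}. So FIRST(D) = {epsilon}.
FIRST(S): from S::=F id C F we get {id}; from S::=D print id we get {print}. So FIRST(S) = {id, print}.
FIRST(C): from C::=D print bool print we get {print}; from C::=end end we get {end}; from C::=bool we get {bool}; from C::=epsilon we get {epsilon}. So FIRST(C) = {epsilon, bool, end, print}.
FOLLOW(S) includes $ since S is the start symbol.
FOLLOW(S): S appears on no right-hand side. Thus FOLLOW(S) = {$}.
FOLLOW(C): in S::=F id C F, C is followed by F with FIRST {epsilon}; in S::=F id C F, the suffix after C is nullable, so FOLLOW(C) ⊇ FOLLOW(S) = {$}. Thus FOLLOW(C) = {$}.
For C ::= D print bool print: FIRST(D print bool print) = {print}, so it goes in M[C, t] for t ∈ {print}.
For C ::= end end: FIRST(end end) = {end}, so it goes in M[C, t] for t ∈ {end}.
For C ::= bool: FIRST(bool) = {bool}, so it goes in M[C, t] for t ∈ {bool}.
For C ::= epsilon: FIRST(epsilon) = {epsilon}, so it goes in M[C, t] for t ∈ {}; since epsilon ∈ FIRST, also for every t ∈ FOLLOW(C) = {$}.
None of these place a production in M[C, id].

none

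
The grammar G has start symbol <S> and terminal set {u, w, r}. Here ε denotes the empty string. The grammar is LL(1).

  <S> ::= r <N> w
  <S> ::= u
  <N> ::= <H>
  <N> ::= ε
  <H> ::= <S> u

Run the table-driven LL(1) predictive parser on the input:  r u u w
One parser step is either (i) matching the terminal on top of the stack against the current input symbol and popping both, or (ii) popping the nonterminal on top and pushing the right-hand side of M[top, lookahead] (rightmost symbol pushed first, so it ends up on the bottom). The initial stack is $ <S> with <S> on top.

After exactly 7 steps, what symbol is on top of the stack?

step 1: stack=$ <S>  input=r u u w $  — expand <S> ::= r <N> w
step 2: stack=$ w <N> r  input=r u u w $  — match r
step 3: stack=$ w <N>  input=u u w $  — expand <N> ::= <H>
step 4: stack=$ w <H>  input=u u w $  — expand <H> ::= <S> u
step 5: stack=$ w u <S>  input=u u w $  — expand <S> ::= u
step 6: stack=$ w u u  input=u u w $  — match u
step 7: stack=$ w u  input=u w $  — match u
Stack after step 7: $ w (top = w).

w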